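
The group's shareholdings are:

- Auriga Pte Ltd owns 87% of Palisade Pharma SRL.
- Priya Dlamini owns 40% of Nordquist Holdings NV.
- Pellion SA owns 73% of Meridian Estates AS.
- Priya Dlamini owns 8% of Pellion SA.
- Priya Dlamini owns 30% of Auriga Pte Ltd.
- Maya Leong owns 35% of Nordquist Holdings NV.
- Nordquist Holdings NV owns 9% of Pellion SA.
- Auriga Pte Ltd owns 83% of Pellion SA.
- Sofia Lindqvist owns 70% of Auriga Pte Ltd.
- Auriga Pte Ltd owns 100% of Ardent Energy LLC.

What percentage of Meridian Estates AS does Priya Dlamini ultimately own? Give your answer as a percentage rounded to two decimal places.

26.65%

Priya reaches Meridian along 3 paths.
Via Auriga → Pellion: 30% × 83% × 73% = 18.177%.
Via Pellion: 8% × 73% = 5.84%.
Via Nordquist → Pellion: 40% × 9% × 73% = 2.628%.
Total: 18.177% + 5.84% + 2.628% = 26.645%.
Rounded: 26.65%.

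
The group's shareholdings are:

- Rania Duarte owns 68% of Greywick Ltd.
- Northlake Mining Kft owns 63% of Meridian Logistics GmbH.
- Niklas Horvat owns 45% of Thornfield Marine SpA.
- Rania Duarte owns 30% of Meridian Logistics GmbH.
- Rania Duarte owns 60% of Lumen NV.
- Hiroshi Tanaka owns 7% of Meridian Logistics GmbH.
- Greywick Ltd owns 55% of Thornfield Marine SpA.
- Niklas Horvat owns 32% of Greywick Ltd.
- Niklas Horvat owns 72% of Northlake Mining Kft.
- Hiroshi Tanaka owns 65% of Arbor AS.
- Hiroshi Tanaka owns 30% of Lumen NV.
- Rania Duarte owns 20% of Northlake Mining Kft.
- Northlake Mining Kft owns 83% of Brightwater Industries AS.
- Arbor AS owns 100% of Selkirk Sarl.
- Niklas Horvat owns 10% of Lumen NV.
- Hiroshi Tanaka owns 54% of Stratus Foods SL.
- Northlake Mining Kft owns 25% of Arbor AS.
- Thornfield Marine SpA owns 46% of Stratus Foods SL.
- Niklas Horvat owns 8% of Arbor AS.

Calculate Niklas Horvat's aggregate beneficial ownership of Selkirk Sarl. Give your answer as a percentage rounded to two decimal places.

Niklas reaches Selkirk along 2 paths.
Via Arbor: 8% × 100% = 8%.
Via Northlake → Arbor: 72% × 25% × 100% = 18%.
Total: 8% + 18% = 26%.
Rounded: 26.00%.

26.00%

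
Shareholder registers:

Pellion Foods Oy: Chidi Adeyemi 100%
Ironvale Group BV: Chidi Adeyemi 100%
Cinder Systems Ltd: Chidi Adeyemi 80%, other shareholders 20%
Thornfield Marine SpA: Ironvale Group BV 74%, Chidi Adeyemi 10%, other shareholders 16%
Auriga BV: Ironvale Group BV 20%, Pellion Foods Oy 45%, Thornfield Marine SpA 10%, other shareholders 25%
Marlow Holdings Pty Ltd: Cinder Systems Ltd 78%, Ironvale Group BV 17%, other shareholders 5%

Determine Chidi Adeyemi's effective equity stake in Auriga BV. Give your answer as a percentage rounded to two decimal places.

Chidi reaches Auriga along 4 paths.
Via Ironvale: 100% × 20% = 20%.
Via Pellion: 100% × 45% = 45%.
Via Ironvale → Thornfield: 100% × 74% × 10% = 7.4%.
Via Thornfield: 10% × 10% = 1%.
Total: 20% + 45% + 7.4% + 1% = 73.4%.
Rounded: 73.40%.

73.40%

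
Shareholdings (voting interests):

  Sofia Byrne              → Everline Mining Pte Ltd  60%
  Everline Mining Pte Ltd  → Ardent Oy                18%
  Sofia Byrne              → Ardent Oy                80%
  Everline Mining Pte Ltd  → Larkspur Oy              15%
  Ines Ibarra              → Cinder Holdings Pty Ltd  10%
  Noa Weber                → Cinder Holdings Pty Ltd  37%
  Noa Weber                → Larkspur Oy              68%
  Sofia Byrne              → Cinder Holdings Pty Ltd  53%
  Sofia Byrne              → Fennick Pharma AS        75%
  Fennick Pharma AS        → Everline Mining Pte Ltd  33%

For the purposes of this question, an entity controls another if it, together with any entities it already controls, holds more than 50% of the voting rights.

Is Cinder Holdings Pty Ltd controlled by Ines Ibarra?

Ines's largest direct stake is 10% in Cinder, which does not meet the threshold, so Ines controls no company.
In Cinder, Ines's side holds only 10%, not > 50%.
So Ines does not control Cinder.

No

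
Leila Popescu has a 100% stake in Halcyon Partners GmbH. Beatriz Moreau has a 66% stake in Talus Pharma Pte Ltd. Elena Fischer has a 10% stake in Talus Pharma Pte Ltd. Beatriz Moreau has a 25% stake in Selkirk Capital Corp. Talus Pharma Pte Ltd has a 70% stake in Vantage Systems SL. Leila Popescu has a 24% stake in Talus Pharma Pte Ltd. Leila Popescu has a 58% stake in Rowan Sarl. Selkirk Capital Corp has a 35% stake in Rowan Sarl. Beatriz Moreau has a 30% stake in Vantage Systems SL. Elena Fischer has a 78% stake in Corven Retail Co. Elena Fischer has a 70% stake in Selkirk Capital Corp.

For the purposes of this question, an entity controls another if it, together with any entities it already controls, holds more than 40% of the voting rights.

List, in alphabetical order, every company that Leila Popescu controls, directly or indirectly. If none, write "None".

Halcyon Partners GmbH, Rowan Sarl

Leila holds 58% of Rowan, so Leila controls Rowan.
Leila holds 100% of Halcyon, so Leila controls Halcyon.
No other company's threshold is met.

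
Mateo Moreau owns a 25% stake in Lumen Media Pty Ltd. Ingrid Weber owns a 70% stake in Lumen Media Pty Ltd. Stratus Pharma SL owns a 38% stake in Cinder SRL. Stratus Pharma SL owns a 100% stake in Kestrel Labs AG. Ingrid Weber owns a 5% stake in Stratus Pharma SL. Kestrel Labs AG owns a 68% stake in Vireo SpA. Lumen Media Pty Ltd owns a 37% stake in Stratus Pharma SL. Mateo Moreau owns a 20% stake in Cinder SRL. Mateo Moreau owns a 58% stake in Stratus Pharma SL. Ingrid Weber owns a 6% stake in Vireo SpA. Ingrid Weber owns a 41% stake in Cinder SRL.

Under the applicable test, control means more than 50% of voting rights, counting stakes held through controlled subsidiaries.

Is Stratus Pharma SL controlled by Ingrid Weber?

No

Ingrid holds 70% of Lumen, so Ingrid controls Lumen.
In Stratus, Ingrid's side holds only 37% + 5% = 42%, not > 50%.
So Ingrid does not control Stratus.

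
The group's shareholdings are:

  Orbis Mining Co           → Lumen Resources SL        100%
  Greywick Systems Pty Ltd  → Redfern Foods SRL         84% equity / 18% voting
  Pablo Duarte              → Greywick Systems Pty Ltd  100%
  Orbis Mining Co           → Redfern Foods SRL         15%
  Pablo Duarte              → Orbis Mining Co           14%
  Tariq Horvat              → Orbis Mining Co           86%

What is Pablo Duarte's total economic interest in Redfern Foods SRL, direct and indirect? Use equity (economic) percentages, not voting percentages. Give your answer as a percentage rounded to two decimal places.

Pablo reaches Redfern along 2 paths.
Via Greywick: 100% × 84% = 84%.
Via Orbis: 14% × 15% = 2.1%.
Total: 84% + 2.1% = 86.1%.
Rounded: 86.10%.

86.10%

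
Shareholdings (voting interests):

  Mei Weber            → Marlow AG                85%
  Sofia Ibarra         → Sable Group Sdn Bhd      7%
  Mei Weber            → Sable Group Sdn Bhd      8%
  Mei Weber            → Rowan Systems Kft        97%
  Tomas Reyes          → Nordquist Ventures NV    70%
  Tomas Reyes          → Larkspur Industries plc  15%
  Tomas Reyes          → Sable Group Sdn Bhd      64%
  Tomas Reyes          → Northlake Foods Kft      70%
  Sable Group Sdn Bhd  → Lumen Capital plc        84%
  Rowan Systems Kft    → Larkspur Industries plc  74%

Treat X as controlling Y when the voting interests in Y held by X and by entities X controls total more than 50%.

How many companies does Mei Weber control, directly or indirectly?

Mei holds 85% of Marlow, so Mei controls Marlow.
Mei holds 97% of Rowan, so Mei controls Rowan.
Rowan holds 74% of Larkspur, so Mei controls Larkspur.
No other company's threshold is met.
Mei controls 3 companies.

3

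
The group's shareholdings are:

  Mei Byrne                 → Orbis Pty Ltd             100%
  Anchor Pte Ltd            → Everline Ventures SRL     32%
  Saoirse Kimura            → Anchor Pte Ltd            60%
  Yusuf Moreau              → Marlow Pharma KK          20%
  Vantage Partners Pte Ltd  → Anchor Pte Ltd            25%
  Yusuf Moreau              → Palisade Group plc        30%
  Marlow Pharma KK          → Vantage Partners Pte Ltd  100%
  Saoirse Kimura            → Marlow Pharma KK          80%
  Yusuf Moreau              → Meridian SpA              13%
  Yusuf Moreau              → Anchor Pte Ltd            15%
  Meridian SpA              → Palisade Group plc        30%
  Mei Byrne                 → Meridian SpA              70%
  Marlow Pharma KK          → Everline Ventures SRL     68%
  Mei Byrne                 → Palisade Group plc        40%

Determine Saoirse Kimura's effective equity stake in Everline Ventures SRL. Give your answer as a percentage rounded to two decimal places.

80.00%

Saoirse reaches Everline along 3 paths.
Via Marlow → Vantage → Anchor: 80% × 100% × 25% × 32% = 6.4%.
Via Anchor: 60% × 32% = 19.2%.
Via Marlow: 80% × 68% = 54.4%.
Total: 6.4% + 19.2% + 54.4% = 80%.
Rounded: 80.00%.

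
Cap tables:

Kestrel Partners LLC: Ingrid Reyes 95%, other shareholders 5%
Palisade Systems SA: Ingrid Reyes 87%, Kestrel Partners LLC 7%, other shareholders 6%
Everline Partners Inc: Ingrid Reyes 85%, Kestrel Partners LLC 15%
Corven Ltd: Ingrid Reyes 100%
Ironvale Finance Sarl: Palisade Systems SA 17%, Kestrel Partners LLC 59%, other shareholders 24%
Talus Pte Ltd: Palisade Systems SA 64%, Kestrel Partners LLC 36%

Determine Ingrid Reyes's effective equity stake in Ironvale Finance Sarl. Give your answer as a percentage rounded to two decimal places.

71.97%

Ingrid reaches Ironvale along 3 paths.
Via Palisade: 87% × 17% = 14.79%.
Via Kestrel → Palisade: 95% × 7% × 17% = 1.1305%.
Via Kestrel: 95% × 59% = 56.05%.
Total: 14.79% + 1.1305% + 56.05% = 71.9705%.
Rounded: 71.97%.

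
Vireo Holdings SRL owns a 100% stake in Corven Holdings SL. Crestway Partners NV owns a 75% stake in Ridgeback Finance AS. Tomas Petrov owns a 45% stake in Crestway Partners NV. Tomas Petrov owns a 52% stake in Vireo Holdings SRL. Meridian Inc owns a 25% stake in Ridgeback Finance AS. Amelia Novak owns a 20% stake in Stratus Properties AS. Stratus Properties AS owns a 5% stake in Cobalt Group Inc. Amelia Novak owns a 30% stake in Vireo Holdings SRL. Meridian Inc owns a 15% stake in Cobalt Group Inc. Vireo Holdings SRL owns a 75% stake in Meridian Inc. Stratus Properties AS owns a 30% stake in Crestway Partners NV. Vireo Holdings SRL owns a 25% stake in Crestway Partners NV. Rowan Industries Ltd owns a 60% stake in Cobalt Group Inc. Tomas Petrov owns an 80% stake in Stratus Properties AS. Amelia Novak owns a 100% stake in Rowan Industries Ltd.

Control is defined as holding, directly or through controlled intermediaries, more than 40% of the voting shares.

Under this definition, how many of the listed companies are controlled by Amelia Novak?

2

Amelia holds 100% of Rowan, so Amelia controls Rowan.
Rowan holds 60% of Cobalt, so Amelia controls Cobalt.
No other company's threshold is met.
Amelia controls 2 companies.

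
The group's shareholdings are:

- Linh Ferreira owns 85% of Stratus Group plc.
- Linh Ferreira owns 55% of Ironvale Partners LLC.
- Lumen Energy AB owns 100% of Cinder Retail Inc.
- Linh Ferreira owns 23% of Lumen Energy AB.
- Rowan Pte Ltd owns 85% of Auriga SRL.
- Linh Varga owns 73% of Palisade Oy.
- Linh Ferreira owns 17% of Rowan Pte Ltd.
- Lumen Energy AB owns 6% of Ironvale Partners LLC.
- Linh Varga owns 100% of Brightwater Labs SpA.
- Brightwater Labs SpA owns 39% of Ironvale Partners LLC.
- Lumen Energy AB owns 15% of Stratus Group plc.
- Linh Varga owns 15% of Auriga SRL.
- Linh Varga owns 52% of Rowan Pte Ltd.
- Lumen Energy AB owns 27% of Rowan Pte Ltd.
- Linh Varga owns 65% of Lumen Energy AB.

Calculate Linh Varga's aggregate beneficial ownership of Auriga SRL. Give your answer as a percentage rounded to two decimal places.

Linh Varga reaches Auriga along 3 paths.
Direct stake: 15% = 15%.
Via Rowan: 52% × 85% = 44.2%.
Via Lumen → Rowan: 65% × 27% × 85% = 14.9175%.
Total: 15% + 44.2% + 14.9175% = 74.1175%.
Rounded: 74.12%.

74.12%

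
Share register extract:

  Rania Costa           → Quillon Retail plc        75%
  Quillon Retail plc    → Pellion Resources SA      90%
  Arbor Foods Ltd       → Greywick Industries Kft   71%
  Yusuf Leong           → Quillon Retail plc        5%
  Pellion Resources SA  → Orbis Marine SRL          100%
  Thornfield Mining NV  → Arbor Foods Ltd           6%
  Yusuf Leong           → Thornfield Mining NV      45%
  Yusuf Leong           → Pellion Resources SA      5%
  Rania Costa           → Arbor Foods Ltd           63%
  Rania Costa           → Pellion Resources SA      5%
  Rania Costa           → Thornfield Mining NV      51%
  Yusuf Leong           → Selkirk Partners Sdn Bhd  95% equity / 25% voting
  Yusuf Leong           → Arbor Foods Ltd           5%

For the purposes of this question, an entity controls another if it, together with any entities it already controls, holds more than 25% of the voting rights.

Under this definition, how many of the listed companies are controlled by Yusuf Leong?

Yusuf holds 45% of Thornfield, so Yusuf controls Thornfield.
No other company's threshold is met.
Yusuf controls 1 company.

1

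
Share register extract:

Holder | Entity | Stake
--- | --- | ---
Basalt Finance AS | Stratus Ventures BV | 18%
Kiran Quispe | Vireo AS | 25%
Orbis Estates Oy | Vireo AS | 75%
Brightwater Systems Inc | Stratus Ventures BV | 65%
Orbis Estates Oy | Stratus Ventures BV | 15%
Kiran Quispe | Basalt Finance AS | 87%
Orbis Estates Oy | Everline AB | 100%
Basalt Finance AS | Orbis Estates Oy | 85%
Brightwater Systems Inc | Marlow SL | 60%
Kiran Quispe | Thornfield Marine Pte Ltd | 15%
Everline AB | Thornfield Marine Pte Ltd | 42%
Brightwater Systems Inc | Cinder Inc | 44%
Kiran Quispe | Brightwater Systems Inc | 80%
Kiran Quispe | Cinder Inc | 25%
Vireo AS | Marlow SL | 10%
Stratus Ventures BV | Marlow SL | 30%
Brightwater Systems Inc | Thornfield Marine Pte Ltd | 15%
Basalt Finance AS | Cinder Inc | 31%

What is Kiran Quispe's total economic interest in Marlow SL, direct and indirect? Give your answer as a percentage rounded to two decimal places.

Kiran reaches Marlow along 6 paths.
Via Vireo: 25% × 10% = 2.5%.
Via Basalt → Orbis → Vireo: 87% × 85% × 75% × 10% = 5.54625%.
Via Basalt → Stratus: 87% × 18% × 30% = 4.698%.
Via Basalt → Orbis → Stratus: 87% × 85% × 15% × 30% = 3.32775%.
Via Brightwater → Stratus: 80% × 65% × 30% = 15.6%.
Via Brightwater: 80% × 60% = 48%.
Total: 2.5% + 5.54625% + 4.698% + 3.32775% + 15.6% + 48% = 79.672%.
Rounded: 79.67%.

79.67%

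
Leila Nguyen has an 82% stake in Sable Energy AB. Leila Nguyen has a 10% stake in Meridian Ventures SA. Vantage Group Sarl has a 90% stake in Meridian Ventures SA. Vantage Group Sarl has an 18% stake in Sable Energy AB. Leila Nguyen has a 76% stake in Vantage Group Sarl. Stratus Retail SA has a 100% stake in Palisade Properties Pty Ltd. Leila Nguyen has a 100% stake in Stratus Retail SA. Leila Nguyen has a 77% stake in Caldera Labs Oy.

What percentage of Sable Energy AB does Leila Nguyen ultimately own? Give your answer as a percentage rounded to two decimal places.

95.68%

Leila reaches Sable along 2 paths.
Via Vantage: 76% × 18% = 13.68%.
Direct stake: 82% = 82%.
Total: 13.68% + 82% = 95.68%.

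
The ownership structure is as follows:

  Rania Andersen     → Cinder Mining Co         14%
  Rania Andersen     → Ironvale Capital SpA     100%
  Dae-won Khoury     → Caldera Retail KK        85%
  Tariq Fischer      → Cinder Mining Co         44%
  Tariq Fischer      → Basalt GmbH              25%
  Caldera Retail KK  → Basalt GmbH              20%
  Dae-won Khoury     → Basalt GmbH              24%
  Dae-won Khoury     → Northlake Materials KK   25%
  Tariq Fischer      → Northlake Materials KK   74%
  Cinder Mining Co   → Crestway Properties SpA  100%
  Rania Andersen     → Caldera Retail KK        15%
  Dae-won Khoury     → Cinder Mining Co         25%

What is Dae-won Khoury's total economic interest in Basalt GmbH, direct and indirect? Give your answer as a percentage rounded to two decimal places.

41.00%

Dae-won reaches Basalt along 2 paths.
Direct stake: 24% = 24%.
Via Caldera: 85% × 20% = 17%.
Total: 24% + 17% = 41%.
Rounded: 41.00%.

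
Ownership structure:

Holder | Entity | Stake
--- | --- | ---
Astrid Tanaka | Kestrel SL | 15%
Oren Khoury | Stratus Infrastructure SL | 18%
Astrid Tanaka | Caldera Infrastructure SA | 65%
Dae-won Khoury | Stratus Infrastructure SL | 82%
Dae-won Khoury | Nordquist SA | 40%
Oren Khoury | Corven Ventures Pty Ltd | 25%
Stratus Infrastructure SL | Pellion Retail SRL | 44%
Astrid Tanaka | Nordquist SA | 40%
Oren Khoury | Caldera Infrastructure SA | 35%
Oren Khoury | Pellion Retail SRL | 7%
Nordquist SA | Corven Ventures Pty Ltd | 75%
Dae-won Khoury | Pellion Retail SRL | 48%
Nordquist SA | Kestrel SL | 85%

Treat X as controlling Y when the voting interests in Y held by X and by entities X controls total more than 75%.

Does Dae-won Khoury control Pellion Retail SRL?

Yes

Dae-won holds 82% of Stratus, so Dae-won controls Stratus.
Stratus and Dae-won together hold 44% + 48% = 92% of Pellion, so Dae-won controls Pellion.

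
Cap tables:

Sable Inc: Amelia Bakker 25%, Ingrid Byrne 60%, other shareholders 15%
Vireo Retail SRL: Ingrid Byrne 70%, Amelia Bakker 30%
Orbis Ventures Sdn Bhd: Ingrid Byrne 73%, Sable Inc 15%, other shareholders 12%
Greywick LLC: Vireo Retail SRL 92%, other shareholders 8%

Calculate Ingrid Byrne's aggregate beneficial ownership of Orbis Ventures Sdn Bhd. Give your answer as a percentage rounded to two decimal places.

82.00%

Ingrid reaches Orbis along 2 paths.
Direct stake: 73% = 73%.
Via Sable: 60% × 15% = 9%.
Total: 73% + 9% = 82%.
Rounded: 82.00%.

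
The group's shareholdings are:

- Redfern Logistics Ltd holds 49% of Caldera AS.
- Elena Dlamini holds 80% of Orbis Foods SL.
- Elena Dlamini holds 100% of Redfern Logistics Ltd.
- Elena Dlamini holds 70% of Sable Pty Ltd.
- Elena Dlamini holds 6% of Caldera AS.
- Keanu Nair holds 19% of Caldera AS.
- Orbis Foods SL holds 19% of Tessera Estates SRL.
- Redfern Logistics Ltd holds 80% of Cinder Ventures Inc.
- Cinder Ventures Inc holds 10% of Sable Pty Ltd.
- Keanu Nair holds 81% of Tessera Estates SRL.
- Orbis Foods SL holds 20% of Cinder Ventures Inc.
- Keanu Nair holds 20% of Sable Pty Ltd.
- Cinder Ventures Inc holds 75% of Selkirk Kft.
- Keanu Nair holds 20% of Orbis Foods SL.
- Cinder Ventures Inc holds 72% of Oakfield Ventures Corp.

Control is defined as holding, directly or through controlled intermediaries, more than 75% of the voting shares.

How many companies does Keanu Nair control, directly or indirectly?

1

Keanu holds 81% of Tessera, so Keanu controls Tessera.
No other company's threshold is met.
Keanu controls 1 company.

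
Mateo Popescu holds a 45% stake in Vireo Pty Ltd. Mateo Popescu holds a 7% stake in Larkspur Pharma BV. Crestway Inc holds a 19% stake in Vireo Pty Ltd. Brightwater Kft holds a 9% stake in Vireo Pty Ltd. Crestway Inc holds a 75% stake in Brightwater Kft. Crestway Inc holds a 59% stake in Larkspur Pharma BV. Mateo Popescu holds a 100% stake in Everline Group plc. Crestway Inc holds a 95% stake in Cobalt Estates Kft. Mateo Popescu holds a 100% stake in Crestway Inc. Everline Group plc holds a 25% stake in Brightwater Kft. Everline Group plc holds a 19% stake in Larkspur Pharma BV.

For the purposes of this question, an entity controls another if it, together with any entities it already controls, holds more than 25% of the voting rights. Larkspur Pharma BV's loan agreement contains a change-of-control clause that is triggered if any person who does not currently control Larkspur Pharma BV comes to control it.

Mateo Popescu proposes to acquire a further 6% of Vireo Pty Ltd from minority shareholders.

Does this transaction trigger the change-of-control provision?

The purchase changes only Mateo's holdings, so Mateo is the only person who could newly come to control Larkspur.
Mateo holds 100% of Crestway, so Mateo controls Crestway.
Mateo holds 100% of Everline, so Mateo controls Everline.
Mateo and Everline and Crestway together hold 7% + 19% + 59% = 85% of Larkspur, so Mateo controls Larkspur.
So Mateo already controls Larkspur before the transaction.
After the purchase, Mateo's direct stake in Vireo rises to 45% + 6% = 51%.
Mateo controlled Larkspur already, so this is not a new person acquiring control; every other person's position is unchanged or reduced.
No new person acquires control, so the clause is not triggered.

No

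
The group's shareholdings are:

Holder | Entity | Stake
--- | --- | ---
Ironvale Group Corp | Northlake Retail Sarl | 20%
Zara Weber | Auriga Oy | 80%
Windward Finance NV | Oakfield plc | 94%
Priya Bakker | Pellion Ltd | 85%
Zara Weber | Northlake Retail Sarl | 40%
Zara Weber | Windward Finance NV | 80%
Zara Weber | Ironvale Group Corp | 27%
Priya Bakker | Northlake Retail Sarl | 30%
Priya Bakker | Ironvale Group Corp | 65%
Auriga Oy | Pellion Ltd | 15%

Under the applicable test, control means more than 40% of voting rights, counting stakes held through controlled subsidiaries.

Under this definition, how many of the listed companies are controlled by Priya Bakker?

3

Priya holds 65% of Ironvale, so Priya controls Ironvale.
Ironvale and Priya together hold 20% + 30% = 50% of Northlake, so Priya controls Northlake.
Priya holds 85% of Pellion, so Priya controls Pellion.
No other company's threshold is met.
Priya controls 3 companies.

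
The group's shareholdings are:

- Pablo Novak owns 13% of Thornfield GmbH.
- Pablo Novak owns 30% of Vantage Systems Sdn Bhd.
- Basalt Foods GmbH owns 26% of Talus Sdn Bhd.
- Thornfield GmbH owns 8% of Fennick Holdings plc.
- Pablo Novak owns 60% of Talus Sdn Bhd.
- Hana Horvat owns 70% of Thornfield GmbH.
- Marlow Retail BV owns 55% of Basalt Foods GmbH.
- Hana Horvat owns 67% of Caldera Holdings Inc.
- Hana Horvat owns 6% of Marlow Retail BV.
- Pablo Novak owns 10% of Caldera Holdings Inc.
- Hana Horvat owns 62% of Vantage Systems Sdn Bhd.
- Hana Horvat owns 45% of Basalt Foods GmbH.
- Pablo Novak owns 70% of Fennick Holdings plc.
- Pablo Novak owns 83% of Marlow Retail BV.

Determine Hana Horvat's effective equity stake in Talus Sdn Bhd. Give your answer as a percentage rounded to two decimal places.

12.56%

Hana reaches Talus along 2 paths.
Via Marlow → Basalt: 6% × 55% × 26% = 0.858%.
Via Basalt: 45% × 26% = 11.7%.
Total: 0.858% + 11.7% = 12.558%.
Rounded: 12.56%.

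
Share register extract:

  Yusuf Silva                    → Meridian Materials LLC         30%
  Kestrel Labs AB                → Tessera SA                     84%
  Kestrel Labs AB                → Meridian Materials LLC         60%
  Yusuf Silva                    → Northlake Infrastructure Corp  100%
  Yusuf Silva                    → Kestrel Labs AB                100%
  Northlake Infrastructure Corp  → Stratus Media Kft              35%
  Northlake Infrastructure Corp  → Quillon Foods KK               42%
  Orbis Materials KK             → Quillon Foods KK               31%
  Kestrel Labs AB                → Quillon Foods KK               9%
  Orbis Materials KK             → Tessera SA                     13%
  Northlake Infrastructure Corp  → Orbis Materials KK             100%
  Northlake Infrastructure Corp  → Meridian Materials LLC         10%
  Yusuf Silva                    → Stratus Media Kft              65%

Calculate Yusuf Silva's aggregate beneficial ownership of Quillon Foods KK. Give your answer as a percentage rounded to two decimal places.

Yusuf reaches Quillon along 3 paths.
Via Northlake → Orbis: 100% × 100% × 31% = 31%.
Via Northlake: 100% × 42% = 42%.
Via Kestrel: 100% × 9% = 9%.
Total: 31% + 42% + 9% = 82%.
Rounded: 82.00%.

82.00%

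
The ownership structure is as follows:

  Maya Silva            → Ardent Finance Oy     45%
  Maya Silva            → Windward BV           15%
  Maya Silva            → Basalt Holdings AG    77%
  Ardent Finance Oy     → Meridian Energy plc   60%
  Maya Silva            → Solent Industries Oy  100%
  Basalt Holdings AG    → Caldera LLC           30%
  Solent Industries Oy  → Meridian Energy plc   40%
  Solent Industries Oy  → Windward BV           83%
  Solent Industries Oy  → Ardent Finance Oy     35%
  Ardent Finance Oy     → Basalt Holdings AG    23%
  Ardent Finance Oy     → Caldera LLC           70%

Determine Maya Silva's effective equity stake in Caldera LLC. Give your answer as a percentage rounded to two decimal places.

84.62%

Maya reaches Caldera along 5 paths.
Via Ardent: 45% × 70% = 31.5%.
Via Solent → Ardent: 100% × 35% × 70% = 24.5%.
Via Ardent → Basalt: 45% × 23% × 30% = 3.105%.
Via Solent → Ardent → Basalt: 100% × 35% × 23% × 30% = 2.415%.
Via Basalt: 77% × 30% = 23.1%.
Total: 31.5% + 24.5% + 3.105% + 2.415% + 23.1% = 84.62%.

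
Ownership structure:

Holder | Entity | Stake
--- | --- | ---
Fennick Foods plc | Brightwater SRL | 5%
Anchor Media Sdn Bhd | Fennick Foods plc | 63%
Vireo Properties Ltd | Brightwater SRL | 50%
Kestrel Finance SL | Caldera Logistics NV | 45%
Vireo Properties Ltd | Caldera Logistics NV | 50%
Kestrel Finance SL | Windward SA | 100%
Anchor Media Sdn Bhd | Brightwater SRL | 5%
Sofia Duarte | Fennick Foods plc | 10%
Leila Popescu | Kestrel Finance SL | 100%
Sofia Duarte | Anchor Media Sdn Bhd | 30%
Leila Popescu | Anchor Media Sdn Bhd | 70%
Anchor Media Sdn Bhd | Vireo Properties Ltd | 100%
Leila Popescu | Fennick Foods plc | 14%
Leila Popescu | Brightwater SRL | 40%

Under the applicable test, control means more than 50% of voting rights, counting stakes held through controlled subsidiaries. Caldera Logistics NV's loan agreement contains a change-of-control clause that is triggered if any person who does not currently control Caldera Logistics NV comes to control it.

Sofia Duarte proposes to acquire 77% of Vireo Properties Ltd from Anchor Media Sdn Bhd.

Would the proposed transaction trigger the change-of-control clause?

No

The purchase adds only to Sofia's holdings (Anchor's stake shrinks), so Sofia is the only person who could newly come to control Caldera.
Sofia's largest direct stake is 30% in Anchor, which does not meet the threshold, so Sofia controls no company.
Neither Sofia nor any entity Sofia controls holds any voting interest in Caldera.
So before the transaction, Sofia does not control Caldera.
After the purchase, Sofia holds 77% of Vireo directly, and Anchor's stake falls to 23%.
Sofia holds 77% of Vireo, so Sofia controls Vireo.
After the transaction, Sofia's side holds 50% of Caldera, not > 50%, so Sofia still does not control Caldera.
No new person acquires control, so the clause is not triggered.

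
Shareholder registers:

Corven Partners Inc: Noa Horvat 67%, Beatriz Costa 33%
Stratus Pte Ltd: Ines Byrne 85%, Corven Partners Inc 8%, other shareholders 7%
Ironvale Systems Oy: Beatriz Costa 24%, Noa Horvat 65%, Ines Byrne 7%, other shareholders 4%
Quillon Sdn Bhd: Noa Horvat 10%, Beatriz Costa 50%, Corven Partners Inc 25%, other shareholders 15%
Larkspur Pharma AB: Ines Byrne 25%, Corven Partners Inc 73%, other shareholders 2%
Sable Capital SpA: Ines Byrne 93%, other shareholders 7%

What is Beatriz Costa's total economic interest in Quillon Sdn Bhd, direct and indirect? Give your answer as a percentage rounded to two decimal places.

58.25%

Beatriz reaches Quillon along 2 paths.
Direct stake: 50% = 50%.
Via Corven: 33% × 25% = 8.25%.
Total: 50% + 8.25% = 58.25%.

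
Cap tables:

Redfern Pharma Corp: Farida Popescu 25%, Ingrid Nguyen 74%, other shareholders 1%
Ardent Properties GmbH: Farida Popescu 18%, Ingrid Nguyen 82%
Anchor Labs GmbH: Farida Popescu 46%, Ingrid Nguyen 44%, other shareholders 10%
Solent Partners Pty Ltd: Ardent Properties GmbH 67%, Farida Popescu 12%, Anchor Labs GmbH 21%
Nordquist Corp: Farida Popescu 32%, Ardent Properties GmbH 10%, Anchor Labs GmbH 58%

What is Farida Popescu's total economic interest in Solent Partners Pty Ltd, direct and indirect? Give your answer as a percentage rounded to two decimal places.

33.72%

Farida reaches Solent along 3 paths.
Via Ardent: 18% × 67% = 12.06%.
Direct stake: 12% = 12%.
Via Anchor: 46% × 21% = 9.66%.
Total: 12.06% + 12% + 9.66% = 33.72%.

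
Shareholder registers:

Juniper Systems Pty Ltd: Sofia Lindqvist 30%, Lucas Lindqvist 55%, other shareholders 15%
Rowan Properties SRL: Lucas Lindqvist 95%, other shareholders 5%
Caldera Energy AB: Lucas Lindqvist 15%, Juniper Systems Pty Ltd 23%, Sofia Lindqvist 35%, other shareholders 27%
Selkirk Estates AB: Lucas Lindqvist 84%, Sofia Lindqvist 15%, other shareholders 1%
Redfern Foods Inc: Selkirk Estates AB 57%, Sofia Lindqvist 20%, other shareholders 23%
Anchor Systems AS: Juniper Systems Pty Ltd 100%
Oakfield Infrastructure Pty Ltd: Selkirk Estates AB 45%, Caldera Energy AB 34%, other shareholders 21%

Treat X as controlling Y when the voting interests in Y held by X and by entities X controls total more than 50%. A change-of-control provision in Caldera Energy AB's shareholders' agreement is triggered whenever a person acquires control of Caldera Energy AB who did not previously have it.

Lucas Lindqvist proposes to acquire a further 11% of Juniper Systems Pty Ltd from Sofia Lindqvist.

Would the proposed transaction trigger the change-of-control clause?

No

The purchase adds only to Lucas's holdings (Sofia's stake shrinks), so Lucas is the only person who could newly come to control Caldera.
Lucas holds 55% of Juniper, so Lucas controls Juniper.
Lucas holds 95% of Rowan, so Lucas controls Rowan.
Lucas holds 84% of Selkirk, so Lucas controls Selkirk.
Selkirk holds 57% of Redfern, so Lucas controls Redfern.
Juniper holds 100% of Anchor, so Lucas controls Anchor.
In Caldera, Lucas's side holds only 15% + 23% = 38%, not > 50%.
So before the transaction, Lucas does not control Caldera.
After the purchase, Lucas's direct stake in Juniper rises to 55% + 11% = 66%, and Sofia's stake falls to 19%.
Lucas holds 66% of Juniper, so Lucas controls Juniper.
After the transaction, Lucas's side holds 15% + 23% = 38% of Caldera, not > 50%, so Lucas still does not control Caldera.
No new person acquires control, so the clause is not triggered.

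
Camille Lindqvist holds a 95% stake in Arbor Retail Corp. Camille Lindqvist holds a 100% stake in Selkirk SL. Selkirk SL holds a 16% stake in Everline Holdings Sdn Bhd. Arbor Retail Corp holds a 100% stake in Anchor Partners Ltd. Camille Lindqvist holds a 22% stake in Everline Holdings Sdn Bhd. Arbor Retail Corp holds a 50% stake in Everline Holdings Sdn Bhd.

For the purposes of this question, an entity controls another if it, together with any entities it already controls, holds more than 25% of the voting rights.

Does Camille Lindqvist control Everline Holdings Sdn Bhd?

Camille holds 95% of Arbor, so Camille controls Arbor.
Camille holds 100% of Selkirk, so Camille controls Selkirk.
Camille and Selkirk and Arbor together hold 22% + 16% + 50% = 88% of Everline, so Camille controls Everline.

Yes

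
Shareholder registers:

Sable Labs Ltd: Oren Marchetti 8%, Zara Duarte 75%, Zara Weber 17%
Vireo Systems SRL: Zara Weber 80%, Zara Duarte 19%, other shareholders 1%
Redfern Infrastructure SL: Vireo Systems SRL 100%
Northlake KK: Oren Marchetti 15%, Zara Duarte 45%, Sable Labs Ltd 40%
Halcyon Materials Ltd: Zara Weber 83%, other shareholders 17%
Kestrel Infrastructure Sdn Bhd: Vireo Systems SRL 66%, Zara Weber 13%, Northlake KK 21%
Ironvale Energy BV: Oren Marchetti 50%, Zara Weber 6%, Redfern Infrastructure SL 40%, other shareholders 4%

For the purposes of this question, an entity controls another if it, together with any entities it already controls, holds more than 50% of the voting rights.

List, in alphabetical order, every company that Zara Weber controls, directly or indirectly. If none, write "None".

Halcyon Materials Ltd, Kestrel Infrastructure Sdn Bhd, Redfern Infrastructure SL, Vireo Systems SRL

Zara Weber holds 80% of Vireo, so Zara Weber controls Vireo.
Vireo holds 100% of Redfern, so Zara Weber controls Redfern.
Zara Weber holds 83% of Halcyon, so Zara Weber controls Halcyon.
Vireo and Zara Weber together hold 66% + 13% = 79% of Kestrel, so Zara Weber controls Kestrel.
No other company's threshold is met.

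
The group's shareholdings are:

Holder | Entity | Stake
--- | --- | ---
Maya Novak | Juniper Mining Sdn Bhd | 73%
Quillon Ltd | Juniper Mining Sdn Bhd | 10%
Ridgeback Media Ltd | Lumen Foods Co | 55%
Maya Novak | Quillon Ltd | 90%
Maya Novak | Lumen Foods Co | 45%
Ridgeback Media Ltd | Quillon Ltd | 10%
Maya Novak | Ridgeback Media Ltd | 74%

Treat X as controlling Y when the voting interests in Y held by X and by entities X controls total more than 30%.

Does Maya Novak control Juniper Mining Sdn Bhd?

Yes

Maya holds 74% of Ridgeback, so Maya controls Ridgeback.
Maya and Ridgeback together hold 90% + 10% = 100% of Quillon, so Maya controls Quillon.
Quillon and Maya together hold 10% + 73% = 83% of Juniper, so Maya controls Juniper.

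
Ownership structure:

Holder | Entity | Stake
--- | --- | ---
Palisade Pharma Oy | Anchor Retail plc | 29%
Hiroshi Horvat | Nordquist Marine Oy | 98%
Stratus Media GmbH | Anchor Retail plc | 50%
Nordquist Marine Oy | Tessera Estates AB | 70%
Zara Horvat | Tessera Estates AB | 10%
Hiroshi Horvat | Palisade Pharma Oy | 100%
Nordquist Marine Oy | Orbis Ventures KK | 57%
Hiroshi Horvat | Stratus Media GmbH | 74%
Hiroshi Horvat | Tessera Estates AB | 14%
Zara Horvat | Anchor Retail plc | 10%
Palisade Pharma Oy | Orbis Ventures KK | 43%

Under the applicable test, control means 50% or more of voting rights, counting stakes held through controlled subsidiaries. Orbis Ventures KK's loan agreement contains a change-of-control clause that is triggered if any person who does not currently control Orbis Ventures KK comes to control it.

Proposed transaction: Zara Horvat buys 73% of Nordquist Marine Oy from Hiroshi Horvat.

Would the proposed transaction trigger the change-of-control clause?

Yes

The purchase adds only to Zara's holdings (Hiroshi's stake shrinks), so Zara is the only person who could newly come to control Orbis.
Zara's largest direct stake is 10% in Anchor, which does not meet the threshold, so Zara controls no company.
Neither Zara nor any entity Zara controls holds any voting interest in Orbis.
So before the transaction, Zara does not control Orbis.
After the purchase, Zara holds 73% of Nordquist directly, and Hiroshi's stake falls to 25%.
Zara holds 73% of Nordquist, so Zara controls Nordquist.
Nordquist holds 57% of Orbis, so Zara controls Orbis.
Zara did not control Orbis before and does after, so the clause is triggered.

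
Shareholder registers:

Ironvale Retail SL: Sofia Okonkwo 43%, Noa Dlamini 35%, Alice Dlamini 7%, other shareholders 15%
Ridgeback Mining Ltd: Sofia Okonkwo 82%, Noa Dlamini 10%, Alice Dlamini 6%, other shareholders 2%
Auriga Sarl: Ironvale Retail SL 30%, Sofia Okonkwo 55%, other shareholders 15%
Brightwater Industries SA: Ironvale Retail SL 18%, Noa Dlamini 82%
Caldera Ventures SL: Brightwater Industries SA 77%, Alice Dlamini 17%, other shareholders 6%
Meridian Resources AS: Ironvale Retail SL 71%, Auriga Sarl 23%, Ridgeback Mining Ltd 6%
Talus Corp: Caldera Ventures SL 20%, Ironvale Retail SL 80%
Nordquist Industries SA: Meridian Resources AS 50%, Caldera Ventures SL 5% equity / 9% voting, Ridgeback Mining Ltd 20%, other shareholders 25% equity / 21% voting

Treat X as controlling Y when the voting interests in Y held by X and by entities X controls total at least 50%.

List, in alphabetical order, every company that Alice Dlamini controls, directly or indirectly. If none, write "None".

None

Alice's largest direct stake is 17% in Caldera, which does not meet the threshold.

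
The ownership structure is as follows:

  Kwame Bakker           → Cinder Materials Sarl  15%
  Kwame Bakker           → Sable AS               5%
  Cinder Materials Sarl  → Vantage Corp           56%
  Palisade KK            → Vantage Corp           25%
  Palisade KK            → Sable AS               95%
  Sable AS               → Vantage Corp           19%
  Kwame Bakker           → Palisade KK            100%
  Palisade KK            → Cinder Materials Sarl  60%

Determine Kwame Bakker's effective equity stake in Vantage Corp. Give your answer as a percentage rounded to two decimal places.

Kwame reaches Vantage along 5 paths.
Via Palisade → Cinder: 100% × 60% × 56% = 33.6%.
Via Cinder: 15% × 56% = 8.4%.
Via Sable: 5% × 19% = 0.95%.
Via Palisade → Sable: 100% × 95% × 19% = 18.05%.
Via Palisade: 100% × 25% = 25%.
Total: 33.6% + 8.4% + 0.95% + 18.05% + 25% = 86%.
Rounded: 86.00%.

86.00%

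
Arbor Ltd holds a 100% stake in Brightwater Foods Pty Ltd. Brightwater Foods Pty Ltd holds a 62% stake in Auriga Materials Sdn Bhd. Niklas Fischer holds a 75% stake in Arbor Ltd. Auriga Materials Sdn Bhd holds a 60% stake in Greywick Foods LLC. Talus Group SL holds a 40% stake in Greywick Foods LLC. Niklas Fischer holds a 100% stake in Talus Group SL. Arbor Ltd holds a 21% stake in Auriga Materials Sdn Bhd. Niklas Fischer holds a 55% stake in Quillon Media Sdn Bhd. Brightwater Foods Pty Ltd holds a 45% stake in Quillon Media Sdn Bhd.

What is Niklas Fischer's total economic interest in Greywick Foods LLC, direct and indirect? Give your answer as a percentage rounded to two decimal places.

77.35%

Niklas reaches Greywick along 3 paths.
Via Arbor → Auriga: 75% × 21% × 60% = 9.45%.
Via Arbor → Brightwater → Auriga: 75% × 100% × 62% × 60% = 27.9%.
Via Talus: 100% × 40% = 40%.
Total: 9.45% + 27.9% + 40% = 77.35%.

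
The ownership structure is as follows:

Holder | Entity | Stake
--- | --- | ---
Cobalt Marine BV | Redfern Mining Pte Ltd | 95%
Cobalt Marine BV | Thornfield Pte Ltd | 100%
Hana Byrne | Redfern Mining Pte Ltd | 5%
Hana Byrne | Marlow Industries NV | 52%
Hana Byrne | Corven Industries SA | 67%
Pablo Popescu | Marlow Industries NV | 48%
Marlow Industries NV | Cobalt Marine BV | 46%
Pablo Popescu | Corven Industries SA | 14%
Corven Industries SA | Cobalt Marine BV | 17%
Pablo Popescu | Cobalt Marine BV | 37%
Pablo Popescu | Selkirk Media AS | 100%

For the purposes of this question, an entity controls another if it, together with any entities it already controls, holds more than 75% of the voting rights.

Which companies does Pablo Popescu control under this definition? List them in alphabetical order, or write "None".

Pablo holds 100% of Selkirk, so Pablo controls Selkirk.
No other company's threshold is met.

Selkirk Media AS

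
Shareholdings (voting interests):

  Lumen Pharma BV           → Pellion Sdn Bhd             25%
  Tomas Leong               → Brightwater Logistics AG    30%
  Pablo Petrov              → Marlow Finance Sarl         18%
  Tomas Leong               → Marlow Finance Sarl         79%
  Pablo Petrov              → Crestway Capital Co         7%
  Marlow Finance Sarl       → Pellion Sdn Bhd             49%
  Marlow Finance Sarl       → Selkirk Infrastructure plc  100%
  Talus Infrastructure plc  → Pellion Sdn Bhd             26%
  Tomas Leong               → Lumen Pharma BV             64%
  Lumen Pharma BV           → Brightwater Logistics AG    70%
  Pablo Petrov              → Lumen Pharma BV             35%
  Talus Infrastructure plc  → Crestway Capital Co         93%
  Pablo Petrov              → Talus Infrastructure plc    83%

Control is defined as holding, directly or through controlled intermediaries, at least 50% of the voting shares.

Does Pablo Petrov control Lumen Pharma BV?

Pablo holds 83% of Talus, so Pablo controls Talus.
Pablo and Talus together hold 7% + 93% = 100% of Crestway, so Pablo controls Crestway.
In Lumen, Pablo's side holds only 35%, not ≥ 50%.
So Pablo does not control Lumen.

No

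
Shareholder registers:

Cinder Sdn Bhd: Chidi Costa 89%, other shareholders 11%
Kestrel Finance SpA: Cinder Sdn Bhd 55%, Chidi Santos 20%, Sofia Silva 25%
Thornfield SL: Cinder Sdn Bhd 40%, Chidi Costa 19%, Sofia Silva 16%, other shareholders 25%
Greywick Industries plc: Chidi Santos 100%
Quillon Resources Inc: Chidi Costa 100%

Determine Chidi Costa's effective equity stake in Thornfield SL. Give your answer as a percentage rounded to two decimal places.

Chidi Costa reaches Thornfield along 2 paths.
Via Cinder: 89% × 40% = 35.6%.
Direct stake: 19% = 19%.
Total: 35.6% + 19% = 54.6%.
Rounded: 54.60%.

54.60%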